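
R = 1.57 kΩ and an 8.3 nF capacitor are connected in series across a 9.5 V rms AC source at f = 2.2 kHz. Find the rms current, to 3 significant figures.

ω = 2πf = 13820 rad/s
X_C = 1/(ωC) = 8720 Ω
Z = 1570 − j8720 Ω
|Z| = √(1570² + 8720²) = 8860 Ω
I = V/|Z| = 9.5/8860 = 1.07 mA

1.07 mA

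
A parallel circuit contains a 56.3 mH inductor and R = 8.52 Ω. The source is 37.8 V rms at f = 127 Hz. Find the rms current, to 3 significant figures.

ω = 2πf = 798.0 rad/s
X_L = ωL = 44.9 Ω
Parallel: admittances add. Y = 1/R + 1/(jωL)
Y = (0.117 − j0.0223) S
|Y| = 0.119 S → |Z| = 1/|Y| = 8.37 Ω, ∠Z = −∠Y = 10.7°
I = V/|Z| = 37.8/8.37 = 4.52 A

4.52 A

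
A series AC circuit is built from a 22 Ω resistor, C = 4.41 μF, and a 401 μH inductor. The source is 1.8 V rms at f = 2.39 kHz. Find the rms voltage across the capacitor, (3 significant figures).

1.14 V

ω = 2πf = 15020 rad/s
X_L = ωL = 6.02 Ω
X_C = 1/(ωC) = 15.1 Ω
Net reactance X = X_L − X_C = -9.08 Ω
Z = 22.0 − j9.08 Ω
|Z| = √(22.0² + 9.08²) = 23.8 Ω
I = V/|Z| = 75.6 mA
V_C = I·|Z_C| = 0.0756 × 15.1 = 1.14 V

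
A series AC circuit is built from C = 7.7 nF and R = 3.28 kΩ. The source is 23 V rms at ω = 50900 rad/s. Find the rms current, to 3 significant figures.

X_C = 1/(ωC) = 2550 Ω
Z = 3280 − j2550 Ω
|Z| = √(3280² + 2550²) = 4160 Ω
I = V/|Z| = 23/4160 = 5.53 mA

5.53 mA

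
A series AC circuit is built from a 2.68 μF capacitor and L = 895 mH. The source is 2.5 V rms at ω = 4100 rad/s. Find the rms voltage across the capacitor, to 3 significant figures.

X_L = ωL = 3670 Ω
X_C = 1/(ωC) = 91.0 Ω
Net reactance X = X_L − X_C = 3580 Ω
Z = j3580 Ω
|Z| = √(0² + 3580²) = 3580 Ω
I = V/|Z| = 699 μA
V_C = I·|Z_C| = 0.000699 × 91.0 = 0.0636 V

0.0636 V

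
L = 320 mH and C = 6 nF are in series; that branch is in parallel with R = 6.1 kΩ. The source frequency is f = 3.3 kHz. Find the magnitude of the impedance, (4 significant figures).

1367 Ω

ω = 2πf = 20730 rad/s
X_L = ωL = 6635 Ω
X_C = 1/(ωC) = 8038 Ω
Branch 1: Z₁ = R = 6100 Ω
Branch 2 (series LC): Z₂ = j(X_L − X_C) = −j1403 Ω
Parallel: Z = Z₁Z₂/(Z₁+Z₂), |Z| = 1367 Ω, ∠Z = -77.05°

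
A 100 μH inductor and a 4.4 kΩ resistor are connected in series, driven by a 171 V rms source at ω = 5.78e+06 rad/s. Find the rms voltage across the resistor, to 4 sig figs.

X_L = ωL = 578.0 Ω
Z = 4400 + j578.0 Ω
|Z| = √(4400² + 578.0²) = 4438 Ω
I = V/|Z| = 38.53 mA
V_R = I·|Z_R| = 0.03853 × 4400 = 169.5 V

169.5 V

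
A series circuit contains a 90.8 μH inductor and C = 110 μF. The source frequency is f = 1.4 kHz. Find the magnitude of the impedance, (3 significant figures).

ω = 2πf = 8796 rad/s
X_L = ωL = 0.799 Ω
X_C = 1/(ωC) = 1.03 Ω
Net reactance X = X_L − X_C = -0.235 Ω
Z = − j0.235 Ω
|Z| = √(0² + 0.235²) = 0.235 Ω

0.235 Ω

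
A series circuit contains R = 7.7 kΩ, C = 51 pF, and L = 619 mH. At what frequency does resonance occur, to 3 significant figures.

ω₀ = 1/√(LC) = 1/√(0.619 × 5.1e-11) = 178000 rad/s
f₀ = ω₀/(2π) = 28.3 kHz

28.3 kHz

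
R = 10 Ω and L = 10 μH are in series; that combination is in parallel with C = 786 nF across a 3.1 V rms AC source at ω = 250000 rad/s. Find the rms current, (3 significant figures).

610 mA

X_L = ωL = 2.50 Ω
X_C = 1/(ωC) = 5.09 Ω
Branch 1 (R+jX_L): Z₁ = 10.0 + j2.50 Ω, |Z₁| = 10.3 Ω
Branch 2 (−jX_C): Z₂ = −j5.09 Ω
Parallel: Z = Z₁Z₂/(Z₁+Z₂), |Z| = 5.08 Ω, ∠Z = -61.4°
I = V/|Z| = 3.1/5.08 = 610 mA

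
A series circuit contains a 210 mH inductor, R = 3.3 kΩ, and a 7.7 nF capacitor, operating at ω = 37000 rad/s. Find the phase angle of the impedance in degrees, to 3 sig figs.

52.2°

X_L = ωL = 7770 Ω
X_C = 1/(ωC) = 3510 Ω
Net reactance X = X_L − X_C = 4260 Ω
Z = 3300 + j4260 Ω
|Z| = √(3300² + 4260²) = 5390 Ω
∠Z = arctan(4260/3300) = 52.2°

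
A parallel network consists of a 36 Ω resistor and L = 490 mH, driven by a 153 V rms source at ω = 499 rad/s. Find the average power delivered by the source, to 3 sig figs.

650 W

X_L = ωL = 245 Ω
Parallel: admittances add. Y = 1/R + 1/(jωL)
Y = (0.0278 − j0.00409) S
|Y| = 0.0281 S → |Z| = 1/|Y| = 35.6 Ω, ∠Z = −∠Y = 8.38°
I = V/|Z| = 4.30 A
P = VI cos φ = 153 × 4.30 × cos(8.38°) = 650 W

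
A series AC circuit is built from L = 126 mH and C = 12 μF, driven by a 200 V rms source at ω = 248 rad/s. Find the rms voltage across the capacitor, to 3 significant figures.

221 V

X_L = ωL = 31.2 Ω
X_C = 1/(ωC) = 336 Ω
Net reactance X = X_L − X_C = -305 Ω
Z = − j305 Ω
|Z| = √(0² + 305²) = 305 Ω
I = V/|Z| = 656 mA
V_C = I·|Z_C| = 0.656 × 336 = 221 V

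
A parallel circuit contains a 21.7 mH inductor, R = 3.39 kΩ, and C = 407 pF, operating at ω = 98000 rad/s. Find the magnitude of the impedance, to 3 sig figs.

X_L = ωL = 2130 Ω
X_C = 1/(ωC) = 25100 Ω
Parallel: admittances add. Y = 1/R + 1/(jωL) + jωC
Y = (0.000295 − j0.000430) S
|Y| = 0.000522 S → |Z| = 1/|Y| = 1920 Ω, ∠Z = −∠Y = 55.6°

1920 Ω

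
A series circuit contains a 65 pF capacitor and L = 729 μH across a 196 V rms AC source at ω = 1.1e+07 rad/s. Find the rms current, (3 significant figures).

29.6 mA

X_L = ωL = 8020 Ω
X_C = 1/(ωC) = 1400 Ω
Net reactance X = X_L − X_C = 6620 Ω
Z = j6620 Ω
|Z| = √(0² + 6620²) = 6620 Ω
I = V/|Z| = 196/6620 = 29.6 mA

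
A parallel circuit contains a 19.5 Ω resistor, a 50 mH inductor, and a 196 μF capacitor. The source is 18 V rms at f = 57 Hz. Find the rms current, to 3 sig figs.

959 mA

ω = 2πf = 358.1 rad/s
X_L = ωL = 17.9 Ω
X_C = 1/(ωC) = 14.2 Ω
Parallel: admittances add. Y = 1/R + 1/(jωL) + jωC
Y = (0.0513 + j0.0144) S
|Y| = 0.0533 S → |Z| = 1/|Y| = 18.8 Ω, ∠Z = −∠Y = -15.6°
I = V/|Z| = 18/18.8 = 959 mA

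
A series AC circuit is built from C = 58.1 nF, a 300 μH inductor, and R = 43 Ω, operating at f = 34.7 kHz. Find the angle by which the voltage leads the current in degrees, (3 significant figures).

ω = 2πf = 218000 rad/s
X_L = ωL = 65.4 Ω
X_C = 1/(ωC) = 78.9 Ω
Net reactance X = X_L − X_C = -13.5 Ω
Z = 43.0 − j13.5 Ω
|Z| = √(43.0² + 13.5²) = 45.1 Ω
∠Z = arctan(-13.5/43.0) = -17.5°

-17.5°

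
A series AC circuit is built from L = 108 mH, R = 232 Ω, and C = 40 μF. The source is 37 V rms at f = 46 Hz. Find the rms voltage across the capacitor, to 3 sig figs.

ω = 2πf = 289.0 rad/s
X_L = ωL = 31.2 Ω
X_C = 1/(ωC) = 86.5 Ω
Net reactance X = X_L − X_C = -55.3 Ω
Z = 232 − j55.3 Ω
|Z| = √(232² + 55.3²) = 238 Ω
I = V/|Z| = 155 mA
V_C = I·|Z_C| = 0.155 × 86.5 = 13.4 V

13.4 V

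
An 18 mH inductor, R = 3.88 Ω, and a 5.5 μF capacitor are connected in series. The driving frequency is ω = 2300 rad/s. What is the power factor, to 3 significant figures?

X_L = ωL = 41.4 Ω
X_C = 1/(ωC) = 79.1 Ω
Net reactance X = X_L − X_C = -37.7 Ω
Z = 3.88 − j37.7 Ω
|Z| = √(3.88² + 37.7²) = 37.9 Ω
∠Z = arctan(-37.7/3.88) = -84.1°
cos φ = cos(-84.1°) = 0.103

0.103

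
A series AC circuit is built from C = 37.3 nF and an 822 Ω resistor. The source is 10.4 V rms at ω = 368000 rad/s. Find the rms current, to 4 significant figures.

X_C = 1/(ωC) = 72.85 Ω
Z = 822.0 − j72.85 Ω
|Z| = √(822.0² + 72.85²) = 825.2 Ω
I = V/|Z| = 10.4/825.2 = 12.60 mA

12.60 mA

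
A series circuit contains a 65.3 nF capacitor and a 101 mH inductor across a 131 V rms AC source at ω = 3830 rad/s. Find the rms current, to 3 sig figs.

36.3 mA

X_L = ωL = 387 Ω
X_C = 1/(ωC) = 4000 Ω
Net reactance X = X_L − X_C = -3610 Ω
Z = − j3610 Ω
|Z| = √(0² + 3610²) = 3610 Ω
I = V/|Z| = 131/3610 = 36.3 mA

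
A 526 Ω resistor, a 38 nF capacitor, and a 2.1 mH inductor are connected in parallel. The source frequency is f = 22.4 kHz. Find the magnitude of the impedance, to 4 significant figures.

365.8 Ω

ω = 2πf = 140700 rad/s
X_L = ωL = 295.6 Ω
X_C = 1/(ωC) = 187.0 Ω
Parallel: admittances add. Y = 1/R + 1/(jωL) + jωC
Y = (0.001901 + j0.001965) S
|Y| = 0.002734 S → |Z| = 1/|Y| = 365.8 Ω, ∠Z = −∠Y = -45.94°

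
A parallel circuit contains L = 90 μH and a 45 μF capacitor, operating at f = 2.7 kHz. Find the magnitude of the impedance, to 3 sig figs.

9.22 Ω

ω = 2πf = 16960 rad/s
X_L = ωL = 1.53 Ω
X_C = 1/(ωC) = 1.31 Ω
Parallel: admittances add. Y = 1/(jωL) + jωC
Y = (0 + j0.108) S
|Y| = 0.108 S → |Z| = 1/|Y| = 9.22 Ω, ∠Z = −∠Y = -90.0°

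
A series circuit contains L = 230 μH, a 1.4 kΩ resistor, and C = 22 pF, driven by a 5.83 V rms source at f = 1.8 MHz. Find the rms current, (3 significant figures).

ω = 2πf = 1.131e+07 rad/s
X_L = ωL = 2600 Ω
X_C = 1/(ωC) = 4020 Ω
Net reactance X = X_L − X_C = -1420 Ω
Z = 1400 − j1420 Ω
|Z| = √(1400² + 1420²) = 1990 Ω
I = V/|Z| = 5.83/1990 = 2.93 mA

2.93 mA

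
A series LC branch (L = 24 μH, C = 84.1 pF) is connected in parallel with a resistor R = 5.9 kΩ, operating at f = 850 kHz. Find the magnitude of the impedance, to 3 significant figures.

1980 Ω

ω = 2πf = 5.341e+06 rad/s
X_L = ωL = 128 Ω
X_C = 1/(ωC) = 2230 Ω
Branch 1: Z₁ = R = 5900 Ω
Branch 2 (series LC): Z₂ = j(X_L − X_C) = −j2100 Ω
Parallel: Z = Z₁Z₂/(Z₁+Z₂), |Z| = 1980 Ω, ∠Z = -70.4°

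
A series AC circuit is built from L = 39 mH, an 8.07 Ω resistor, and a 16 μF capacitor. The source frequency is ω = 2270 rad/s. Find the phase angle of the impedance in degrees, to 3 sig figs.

82.5°

X_L = ωL = 88.5 Ω
X_C = 1/(ωC) = 27.5 Ω
Net reactance X = X_L − X_C = 61.0 Ω
Z = 8.07 + j61.0 Ω
|Z| = √(8.07² + 61.0²) = 61.5 Ω
∠Z = arctan(61.0/8.07) = 82.5°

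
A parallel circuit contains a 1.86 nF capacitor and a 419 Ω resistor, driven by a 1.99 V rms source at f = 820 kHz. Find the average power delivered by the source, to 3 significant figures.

ω = 2πf = 5.152e+06 rad/s
X_C = 1/(ωC) = 104 Ω
Parallel: admittances add. Y = 1/R + jωC
Y = (0.00239 + j0.00958) S
|Y| = 0.00988 S → |Z| = 1/|Y| = 101 Ω, ∠Z = −∠Y = -76.0°
I = V/|Z| = 19.7 mA
P = VI cos φ = 1.99 × 0.0197 × cos(-76.0°) = 9.45 mW

9.45 mW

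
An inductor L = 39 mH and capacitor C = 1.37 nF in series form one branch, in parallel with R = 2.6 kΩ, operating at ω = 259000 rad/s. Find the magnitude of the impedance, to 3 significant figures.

2450 Ω

X_L = ωL = 10100 Ω
X_C = 1/(ωC) = 2820 Ω
Branch 1: Z₁ = R = 2600 Ω
Branch 2 (series LC): Z₂ = j(X_L − X_C) = j7280 Ω
Parallel: Z = Z₁Z₂/(Z₁+Z₂), |Z| = 2450 Ω, ∠Z = 19.6°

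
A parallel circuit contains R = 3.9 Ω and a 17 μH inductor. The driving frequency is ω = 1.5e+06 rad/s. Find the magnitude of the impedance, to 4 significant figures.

3.855 Ω

X_L = ωL = 25.50 Ω
Parallel: admittances add. Y = 1/R + 1/(jωL)
Y = (0.2564 − j0.03922) S
|Y| = 0.2594 S → |Z| = 1/|Y| = 3.855 Ω, ∠Z = −∠Y = 8.696°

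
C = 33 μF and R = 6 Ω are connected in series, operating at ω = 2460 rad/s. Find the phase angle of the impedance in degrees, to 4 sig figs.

-64.03°

X_C = 1/(ωC) = 12.32 Ω
Z = 6.000 − j12.32 Ω
|Z| = √(6.000² + 12.32²) = 13.70 Ω
∠Z = arctan(-12.32/6.000) = -64.03°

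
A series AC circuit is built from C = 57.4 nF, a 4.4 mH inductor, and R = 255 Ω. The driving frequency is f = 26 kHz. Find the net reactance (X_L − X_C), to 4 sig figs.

612.2 Ω

ω = 2πf = 163400 rad/s
X_L = ωL = 718.8 Ω
X_C = 1/(ωC) = 106.6 Ω
X = 718.8 − 106.6 = 612.2 Ω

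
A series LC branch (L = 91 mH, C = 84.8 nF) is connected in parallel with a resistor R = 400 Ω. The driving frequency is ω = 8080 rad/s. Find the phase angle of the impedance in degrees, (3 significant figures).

-28.9°

X_L = ωL = 735 Ω
X_C = 1/(ωC) = 1460 Ω
Branch 1: Z₁ = R = 400 Ω
Branch 2 (series LC): Z₂ = j(X_L − X_C) = −j724 Ω
Parallel: Z = Z₁Z₂/(Z₁+Z₂), |Z| = 350 Ω, ∠Z = -28.9°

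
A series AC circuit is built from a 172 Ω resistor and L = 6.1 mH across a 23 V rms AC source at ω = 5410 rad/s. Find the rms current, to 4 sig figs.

131.3 mA

X_L = ωL = 33.00 Ω
Z = 172.0 + j33.00 Ω
|Z| = √(172.0² + 33.00²) = 175.1 Ω
I = V/|Z| = 23/175.1 = 131.3 mA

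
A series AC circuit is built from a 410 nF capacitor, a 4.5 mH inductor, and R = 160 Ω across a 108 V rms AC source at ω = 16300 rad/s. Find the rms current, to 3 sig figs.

X_L = ωL = 73.3 Ω
X_C = 1/(ωC) = 150 Ω
Net reactance X = X_L − X_C = -76.3 Ω
Z = 160 − j76.3 Ω
|Z| = √(160² + 76.3²) = 177 Ω
I = V/|Z| = 108/177 = 609 mA

609 mA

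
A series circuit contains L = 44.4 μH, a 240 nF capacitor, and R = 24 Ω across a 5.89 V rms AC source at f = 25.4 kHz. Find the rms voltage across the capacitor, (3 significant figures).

5.02 V

ω = 2πf = 159600 rad/s
X_L = ωL = 7.09 Ω
X_C = 1/(ωC) = 26.1 Ω
Net reactance X = X_L − X_C = -19.0 Ω
Z = 24.0 − j19.0 Ω
|Z| = √(24.0² + 19.0²) = 30.6 Ω
I = V/|Z| = 192 mA
V_C = I·|Z_C| = 0.192 × 26.1 = 5.02 V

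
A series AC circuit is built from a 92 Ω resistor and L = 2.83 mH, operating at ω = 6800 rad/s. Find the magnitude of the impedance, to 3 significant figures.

94.0 Ω

X_L = ωL = 19.2 Ω
Z = 92.0 + j19.2 Ω
|Z| = √(92.0² + 19.2²) = 94.0 Ω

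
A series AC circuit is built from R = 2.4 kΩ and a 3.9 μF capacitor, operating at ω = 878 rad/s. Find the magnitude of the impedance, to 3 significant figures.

X_C = 1/(ωC) = 292 Ω
Z = 2400 − j292 Ω
|Z| = √(2400² + 292²) = 2420 Ω

2420 Ω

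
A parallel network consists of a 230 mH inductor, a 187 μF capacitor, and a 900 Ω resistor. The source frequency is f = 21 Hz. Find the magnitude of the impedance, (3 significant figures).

120 Ω

ω = 2πf = 131.9 rad/s
X_L = ωL = 30.3 Ω
X_C = 1/(ωC) = 40.5 Ω
Parallel: admittances add. Y = 1/R + 1/(jωL) + jωC
Y = (0.00111 − j0.00828) S
|Y| = 0.00835 S → |Z| = 1/|Y| = 120 Ω, ∠Z = −∠Y = 82.4°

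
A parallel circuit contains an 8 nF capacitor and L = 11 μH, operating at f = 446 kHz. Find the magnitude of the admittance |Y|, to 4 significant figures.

ω = 2πf = 2.802e+06 rad/s
X_L = ωL = 30.83 Ω
X_C = 1/(ωC) = 44.61 Ω
Parallel: admittances add. Y = 1/(jωL) + jωC
Y = (0 − j0.01002) S
|Y| = 0.01002 S → |Z| = 1/|Y| = 99.78 Ω, ∠Z = −∠Y = 90.00°

10.02 mS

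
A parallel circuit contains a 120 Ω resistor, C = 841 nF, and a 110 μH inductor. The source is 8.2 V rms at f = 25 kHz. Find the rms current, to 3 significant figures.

613 mA

ω = 2πf = 157100 rad/s
X_L = ωL = 17.3 Ω
X_C = 1/(ωC) = 7.57 Ω
Parallel: admittances add. Y = 1/R + 1/(jωL) + jωC
Y = (0.00833 + j0.0742) S
|Y| = 0.0747 S → |Z| = 1/|Y| = 13.4 Ω, ∠Z = −∠Y = -83.6°
I = V/|Z| = 8.2/13.4 = 613 mA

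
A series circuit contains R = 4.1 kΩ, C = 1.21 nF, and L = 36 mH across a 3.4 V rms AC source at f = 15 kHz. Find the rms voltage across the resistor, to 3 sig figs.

ω = 2πf = 94250 rad/s
X_L = ωL = 3390 Ω
X_C = 1/(ωC) = 8770 Ω
Net reactance X = X_L − X_C = -5380 Ω
Z = 4100 − j5380 Ω
|Z| = √(4100² + 5380²) = 6760 Ω
I = V/|Z| = 503 μA
V_R = I·|Z_R| = 0.000503 × 4100 = 2.06 V

2.06 V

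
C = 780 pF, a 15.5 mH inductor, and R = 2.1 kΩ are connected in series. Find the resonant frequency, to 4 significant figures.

45.77 kHz

ω₀ = 1/√(LC) = 1/√(0.0155 × 7.8e-10) = 287600 rad/s
f₀ = ω₀/(2π) = 45.77 kHz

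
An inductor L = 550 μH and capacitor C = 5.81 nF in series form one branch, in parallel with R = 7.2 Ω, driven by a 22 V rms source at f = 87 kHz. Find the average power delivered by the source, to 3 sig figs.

ω = 2πf = 546600 rad/s
X_L = ωL = 301 Ω
X_C = 1/(ωC) = 315 Ω
Branch 1: Z₁ = R = 7.20 Ω
Branch 2 (series LC): Z₂ = j(X_L − X_C) = −j14.2 Ω
Parallel: Z = Z₁Z₂/(Z₁+Z₂), |Z| = 6.42 Ω, ∠Z = -26.9°
I = V/|Z| = 3.43 A
P = VI cos φ = 22 × 3.43 × cos(-26.9°) = 67.2 W

67.2 W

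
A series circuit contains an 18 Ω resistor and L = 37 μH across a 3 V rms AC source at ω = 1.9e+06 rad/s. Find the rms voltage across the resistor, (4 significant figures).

X_L = ωL = 70.30 Ω
Z = 18.00 + j70.30 Ω
|Z| = √(18.00² + 70.30²) = 72.57 Ω
I = V/|Z| = 41.34 mA
V_R = I·|Z_R| = 0.04134 × 18.00 = 0.7441 V

0.7441 V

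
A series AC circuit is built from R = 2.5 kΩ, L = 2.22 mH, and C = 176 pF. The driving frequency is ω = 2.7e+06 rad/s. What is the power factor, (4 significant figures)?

0.5407

X_L = ωL = 5994 Ω
X_C = 1/(ωC) = 2104 Ω
Net reactance X = X_L − X_C = 3890 Ω
Z = 2500 + j3890 Ω
|Z| = √(2500² + 3890²) = 4624 Ω
∠Z = arctan(3890/2500) = 57.27°
cos φ = cos(57.27°) = 0.5407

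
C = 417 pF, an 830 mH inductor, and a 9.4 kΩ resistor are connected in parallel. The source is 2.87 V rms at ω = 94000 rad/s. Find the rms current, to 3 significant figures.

X_L = ωL = 78000 Ω
X_C = 1/(ωC) = 25500 Ω
Parallel: admittances add. Y = 1/R + 1/(jωL) + jωC
Y = (0.000106 + j2.64e-05) S
|Y| = 0.000110 S → |Z| = 1/|Y| = 9120 Ω, ∠Z = −∠Y = -13.9°
I = V/|Z| = 2.87/9120 = 315 μA

315 μA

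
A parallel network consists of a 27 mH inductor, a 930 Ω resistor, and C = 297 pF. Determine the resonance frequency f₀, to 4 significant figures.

56.20 kHz

ω₀ = 1/√(LC) = 1/√(0.027 × 2.97e-10) = 353100 rad/s
f₀ = ω₀/(2π) = 56.20 kHz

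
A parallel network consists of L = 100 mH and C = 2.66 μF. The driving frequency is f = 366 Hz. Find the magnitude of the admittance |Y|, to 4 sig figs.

1.769 mS

ω = 2πf = 2300 rad/s
X_L = ωL = 230.0 Ω
X_C = 1/(ωC) = 163.5 Ω
Parallel: admittances add. Y = 1/(jωL) + jωC
Y = (0 + j0.001769) S
|Y| = 0.001769 S → |Z| = 1/|Y| = 565.4 Ω, ∠Z = −∠Y = -90.00°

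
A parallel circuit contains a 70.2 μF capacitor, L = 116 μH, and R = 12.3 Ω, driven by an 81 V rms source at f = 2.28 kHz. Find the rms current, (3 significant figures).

33.4 A

ω = 2πf = 14330 rad/s
X_L = ωL = 1.66 Ω
X_C = 1/(ωC) = 0.994 Ω
Parallel: admittances add. Y = 1/R + 1/(jωL) + jωC
Y = (0.0813 + j0.404) S
|Y| = 0.412 S → |Z| = 1/|Y| = 2.43 Ω, ∠Z = −∠Y = -78.6°
I = V/|Z| = 81/2.43 = 33.4 A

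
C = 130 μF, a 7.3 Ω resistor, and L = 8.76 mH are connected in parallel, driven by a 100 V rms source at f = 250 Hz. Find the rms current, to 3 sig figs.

ω = 2πf = 1571 rad/s
X_L = ωL = 13.8 Ω
X_C = 1/(ωC) = 4.90 Ω
Parallel: admittances add. Y = 1/R + 1/(jωL) + jωC
Y = (0.137 + j0.132) S
|Y| = 0.190 S → |Z| = 1/|Y| = 5.27 Ω, ∠Z = −∠Y = -43.8°
I = V/|Z| = 100/5.27 = 19.0 A

19.0 A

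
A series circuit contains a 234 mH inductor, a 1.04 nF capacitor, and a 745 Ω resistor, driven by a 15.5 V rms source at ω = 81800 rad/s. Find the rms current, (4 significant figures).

X_L = ωL = 19140 Ω
X_C = 1/(ωC) = 11750 Ω
Net reactance X = X_L − X_C = 7386 Ω
Z = 745.0 + j7386 Ω
|Z| = √(745.0² + 7386²) = 7424 Ω
I = V/|Z| = 15.5/7424 = 2.088 mA

2.088 mA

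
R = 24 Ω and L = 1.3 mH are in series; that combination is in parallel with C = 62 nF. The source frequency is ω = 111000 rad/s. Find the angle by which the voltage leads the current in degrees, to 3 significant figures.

X_L = ωL = 144 Ω
X_C = 1/(ωC) = 145 Ω
Branch 1 (R+jX_L): Z₁ = 24.0 + j144 Ω, |Z₁| = 146 Ω
Branch 2 (−jX_C): Z₂ = −j145 Ω
Parallel: Z = Z₁Z₂/(Z₁+Z₂), |Z| = 885 Ω, ∠Z = -7.04°

-7.04°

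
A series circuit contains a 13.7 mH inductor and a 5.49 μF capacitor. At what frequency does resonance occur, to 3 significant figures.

580 Hz

ω₀ = 1/√(LC) = 1/√(0.0137 × 5.49e-06) = 3646 rad/s
f₀ = ω₀/(2π) = 580 Hz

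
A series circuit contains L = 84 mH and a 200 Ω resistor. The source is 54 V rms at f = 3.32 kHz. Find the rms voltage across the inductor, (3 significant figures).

53.7 V

ω = 2πf = 20860 rad/s
X_L = ωL = 1750 Ω
Z = 200 + j1750 Ω
|Z| = √(200² + 1750²) = 1760 Ω
I = V/|Z| = 30.6 mA
V_L = I·|Z_L| = 0.0306 × 1750 = 53.7 V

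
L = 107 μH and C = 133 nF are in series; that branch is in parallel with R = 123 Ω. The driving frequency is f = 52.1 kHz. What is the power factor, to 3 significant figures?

ω = 2πf = 327400 rad/s
X_L = ωL = 35.0 Ω
X_C = 1/(ωC) = 23.0 Ω
Branch 1: Z₁ = R = 123 Ω
Branch 2 (series LC): Z₂ = j(X_L − X_C) = j12.1 Ω
Parallel: Z = Z₁Z₂/(Z₁+Z₂), |Z| = 12.0 Ω, ∠Z = 84.4°
cos φ = cos(84.4°) = 0.0976

0.0976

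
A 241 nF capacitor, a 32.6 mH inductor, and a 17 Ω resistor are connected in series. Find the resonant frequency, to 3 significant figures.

ω₀ = 1/√(LC) = 1/√(0.0326 × 2.41e-07) = 11280 rad/s
f₀ = ω₀/(2π) = 1.80 kHz

1.80 kHz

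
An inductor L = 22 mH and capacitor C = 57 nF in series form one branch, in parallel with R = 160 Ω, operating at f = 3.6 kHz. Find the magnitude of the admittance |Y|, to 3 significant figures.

ω = 2πf = 22620 rad/s
X_L = ωL = 498 Ω
X_C = 1/(ωC) = 776 Ω
Branch 1: Z₁ = R = 160 Ω
Branch 2 (series LC): Z₂ = j(X_L − X_C) = −j278 Ω
Parallel: Z = Z₁Z₂/(Z₁+Z₂), |Z| = 139 Ω, ∠Z = -29.9°
|Y| = 1/|Z| = 7.21 mS

7.21 mS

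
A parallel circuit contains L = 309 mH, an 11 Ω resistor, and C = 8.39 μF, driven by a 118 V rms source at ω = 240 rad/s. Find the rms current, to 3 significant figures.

X_L = ωL = 74.2 Ω
X_C = 1/(ωC) = 497 Ω
Parallel: admittances add. Y = 1/R + 1/(jωL) + jωC
Y = (0.0909 − j0.0115) S
|Y| = 0.0916 S → |Z| = 1/|Y| = 10.9 Ω, ∠Z = −∠Y = 7.19°
I = V/|Z| = 118/10.9 = 10.8 A

10.8 A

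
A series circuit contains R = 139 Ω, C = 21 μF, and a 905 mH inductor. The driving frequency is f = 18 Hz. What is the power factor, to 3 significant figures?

0.400

ω = 2πf = 113.1 rad/s
X_L = ωL = 102 Ω
X_C = 1/(ωC) = 421 Ω
Net reactance X = X_L − X_C = -319 Ω
Z = 139 − j319 Ω
|Z| = √(139² + 319²) = 348 Ω
∠Z = arctan(-319/139) = -66.4°
cos φ = cos(-66.4°) = 0.400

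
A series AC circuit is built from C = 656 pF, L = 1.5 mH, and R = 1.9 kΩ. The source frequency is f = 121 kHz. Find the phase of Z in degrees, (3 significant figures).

ω = 2πf = 760300 rad/s
X_L = ωL = 1140 Ω
X_C = 1/(ωC) = 2010 Ω
Net reactance X = X_L − X_C = -865 Ω
Z = 1900 − j865 Ω
|Z| = √(1900² + 865²) = 2090 Ω
∠Z = arctan(-865/1900) = -24.5°

-24.5°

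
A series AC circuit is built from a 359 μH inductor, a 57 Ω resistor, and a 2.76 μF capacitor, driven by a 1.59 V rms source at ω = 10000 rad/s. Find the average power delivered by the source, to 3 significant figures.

X_L = ωL = 3.59 Ω
X_C = 1/(ωC) = 36.2 Ω
Net reactance X = X_L − X_C = -32.6 Ω
Z = 57.0 − j32.6 Ω
|Z| = √(57.0² + 32.6²) = 65.7 Ω
∠Z = arctan(-32.6/57.0) = -29.8°
I = V/|Z| = 24.2 mA
P = VI cos φ = 1.59 × 0.0242 × cos(-29.8°) = 33.4 mW

33.4 mW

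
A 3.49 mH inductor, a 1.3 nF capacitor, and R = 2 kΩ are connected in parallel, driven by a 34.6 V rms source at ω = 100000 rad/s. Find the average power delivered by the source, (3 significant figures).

599 mW

X_L = ωL = 349 Ω
X_C = 1/(ωC) = 7690 Ω
Parallel: admittances add. Y = 1/R + 1/(jωL) + jωC
Y = (0.000500 − j0.00274) S
|Y| = 0.00278 S → |Z| = 1/|Y| = 360 Ω, ∠Z = −∠Y = 79.6°
I = V/|Z| = 96.2 mA
P = VI cos φ = 34.6 × 0.0962 × cos(79.6°) = 599 mW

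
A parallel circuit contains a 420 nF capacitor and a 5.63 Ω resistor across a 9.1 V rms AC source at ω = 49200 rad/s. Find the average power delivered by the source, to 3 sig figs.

14.7 W

X_C = 1/(ωC) = 48.4 Ω
Parallel: admittances add. Y = 1/R + jωC
Y = (0.178 + j0.0207) S
|Y| = 0.179 S → |Z| = 1/|Y| = 5.59 Ω, ∠Z = −∠Y = -6.64°
I = V/|Z| = 1.63 A
P = VI cos φ = 9.1 × 1.63 × cos(-6.64°) = 14.7 W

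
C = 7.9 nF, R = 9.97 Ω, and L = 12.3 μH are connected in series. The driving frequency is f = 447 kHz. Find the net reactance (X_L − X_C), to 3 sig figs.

ω = 2πf = 2.809e+06 rad/s
X_L = ωL = 34.5 Ω
X_C = 1/(ωC) = 45.1 Ω
X = 34.5 − 45.1 = -10.5 Ω

-10.5 Ω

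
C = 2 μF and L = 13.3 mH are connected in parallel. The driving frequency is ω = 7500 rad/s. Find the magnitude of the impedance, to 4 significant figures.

X_L = ωL = 99.75 Ω
X_C = 1/(ωC) = 66.67 Ω
Parallel: admittances add. Y = 1/(jωL) + jωC
Y = (0 + j0.004975) S
|Y| = 0.004975 S → |Z| = 1/|Y| = 201.0 Ω, ∠Z = −∠Y = -90.00°

201.0 Ω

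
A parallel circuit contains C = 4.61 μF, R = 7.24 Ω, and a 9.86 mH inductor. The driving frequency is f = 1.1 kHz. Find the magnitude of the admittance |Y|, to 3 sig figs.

ω = 2πf = 6912 rad/s
X_L = ωL = 68.1 Ω
X_C = 1/(ωC) = 31.4 Ω
Parallel: admittances add. Y = 1/R + 1/(jωL) + jωC
Y = (0.138 + j0.0172) S
|Y| = 0.139 S → |Z| = 1/|Y| = 7.18 Ω, ∠Z = −∠Y = -7.09°

139 mS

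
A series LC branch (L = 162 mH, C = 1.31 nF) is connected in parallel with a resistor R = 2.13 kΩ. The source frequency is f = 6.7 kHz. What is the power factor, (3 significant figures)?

0.983

ω = 2πf = 42100 rad/s
X_L = ωL = 6820 Ω
X_C = 1/(ωC) = 18100 Ω
Branch 1: Z₁ = R = 2130 Ω
Branch 2 (series LC): Z₂ = j(X_L − X_C) = −j11300 Ω
Parallel: Z = Z₁Z₂/(Z₁+Z₂), |Z| = 2090 Ω, ∠Z = -10.7°
cos φ = cos(-10.7°) = 0.983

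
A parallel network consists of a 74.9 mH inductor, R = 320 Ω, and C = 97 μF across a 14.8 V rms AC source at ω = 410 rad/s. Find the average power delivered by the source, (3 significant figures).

684 mW

X_L = ωL = 30.7 Ω
X_C = 1/(ωC) = 25.1 Ω
Parallel: admittances add. Y = 1/R + 1/(jωL) + jωC
Y = (0.00313 + j0.00721) S
|Y| = 0.00785 S → |Z| = 1/|Y| = 127 Ω, ∠Z = −∠Y = -66.6°
I = V/|Z| = 116 mA
P = VI cos φ = 14.8 × 0.116 × cos(-66.6°) = 684 mW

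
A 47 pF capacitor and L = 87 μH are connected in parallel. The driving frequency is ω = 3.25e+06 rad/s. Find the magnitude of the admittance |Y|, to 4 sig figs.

3.384 mS

X_L = ωL = 282.8 Ω
X_C = 1/(ωC) = 6547 Ω
Parallel: admittances add. Y = 1/(jωL) + jωC
Y = (0 − j0.003384) S
|Y| = 0.003384 S → |Z| = 1/|Y| = 295.5 Ω, ∠Z = −∠Y = 90.00°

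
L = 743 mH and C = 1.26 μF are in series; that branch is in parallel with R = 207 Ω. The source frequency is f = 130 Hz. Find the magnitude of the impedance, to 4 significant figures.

180.0 Ω

ω = 2πf = 816.8 rad/s
X_L = ωL = 606.9 Ω
X_C = 1/(ωC) = 971.6 Ω
Branch 1: Z₁ = R = 207.0 Ω
Branch 2 (series LC): Z₂ = j(X_L − X_C) = −j364.7 Ω
Parallel: Z = Z₁Z₂/(Z₁+Z₂), |Z| = 180.0 Ω, ∠Z = -29.58°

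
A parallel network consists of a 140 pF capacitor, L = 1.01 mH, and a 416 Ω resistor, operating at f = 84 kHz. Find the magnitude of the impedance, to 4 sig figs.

332.9 Ω

ω = 2πf = 527800 rad/s
X_L = ωL = 533.1 Ω
X_C = 1/(ωC) = 13530 Ω
Parallel: admittances add. Y = 1/R + 1/(jωL) + jωC
Y = (0.002404 − j0.001802) S
|Y| = 0.003004 S → |Z| = 1/|Y| = 332.9 Ω, ∠Z = −∠Y = 36.86°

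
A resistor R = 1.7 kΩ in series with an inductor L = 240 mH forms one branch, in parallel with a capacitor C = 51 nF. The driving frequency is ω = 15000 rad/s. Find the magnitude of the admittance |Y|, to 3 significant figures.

548 μS

X_L = ωL = 3600 Ω
X_C = 1/(ωC) = 1310 Ω
Branch 1 (R+jX_L): Z₁ = 1700 + j3600 Ω, |Z₁| = 3980 Ω
Branch 2 (−jX_C): Z₂ = −j1310 Ω
Parallel: Z = Z₁Z₂/(Z₁+Z₂), |Z| = 1820 Ω, ∠Z = -78.7°
|Y| = 1/|Z| = 548 μS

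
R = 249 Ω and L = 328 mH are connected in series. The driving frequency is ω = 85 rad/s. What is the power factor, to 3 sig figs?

X_L = ωL = 27.9 Ω
Z = 249 + j27.9 Ω
|Z| = √(249² + 27.9²) = 251 Ω
∠Z = arctan(27.9/249) = 6.39°
cos φ = cos(6.39°) = 0.994

0.994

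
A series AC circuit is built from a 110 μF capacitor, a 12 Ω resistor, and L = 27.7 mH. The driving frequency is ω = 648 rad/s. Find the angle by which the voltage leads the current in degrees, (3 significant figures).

X_L = ωL = 17.9 Ω
X_C = 1/(ωC) = 14.0 Ω
Net reactance X = X_L − X_C = 3.92 Ω
Z = 12.0 + j3.92 Ω
|Z| = √(12.0² + 3.92²) = 12.6 Ω
∠Z = arctan(3.92/12.0) = 18.1°

18.1°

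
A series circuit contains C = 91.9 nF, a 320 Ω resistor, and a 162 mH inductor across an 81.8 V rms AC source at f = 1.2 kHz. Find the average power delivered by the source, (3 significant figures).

14.1 W

ω = 2πf = 7540 rad/s
X_L = ωL = 1220 Ω
X_C = 1/(ωC) = 1440 Ω
Net reactance X = X_L − X_C = -222 Ω
Z = 320 − j222 Ω
|Z| = √(320² + 222²) = 389 Ω
∠Z = arctan(-222/320) = -34.7°
I = V/|Z| = 210 mA
P = VI cos φ = 81.8 × 0.210 × cos(-34.7°) = 14.1 W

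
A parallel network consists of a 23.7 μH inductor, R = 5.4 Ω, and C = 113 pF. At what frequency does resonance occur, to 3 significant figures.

3.08 MHz

ω₀ = 1/√(LC) = 1/√(2.37e-05 × 1.13e-10) = 1.932e+07 rad/s
f₀ = ω₀/(2π) = 3.08 MHz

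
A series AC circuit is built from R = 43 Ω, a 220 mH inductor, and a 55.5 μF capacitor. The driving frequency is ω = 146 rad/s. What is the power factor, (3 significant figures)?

0.426

X_L = ωL = 32.1 Ω
X_C = 1/(ωC) = 123 Ω
Net reactance X = X_L − X_C = -91.3 Ω
Z = 43.0 − j91.3 Ω
|Z| = √(43.0² + 91.3²) = 101 Ω
∠Z = arctan(-91.3/43.0) = -64.8°
cos φ = cos(-64.8°) = 0.426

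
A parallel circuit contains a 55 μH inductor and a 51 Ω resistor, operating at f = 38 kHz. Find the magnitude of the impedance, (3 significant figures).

ω = 2πf = 238800 rad/s
X_L = ωL = 13.1 Ω
Parallel: admittances add. Y = 1/R + 1/(jωL)
Y = (0.0196 − j0.0762) S
|Y| = 0.0786 S → |Z| = 1/|Y| = 12.7 Ω, ∠Z = −∠Y = 75.6°

12.7 Ω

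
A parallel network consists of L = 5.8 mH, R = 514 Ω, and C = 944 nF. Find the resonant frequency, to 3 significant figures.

2.15 kHz

ω₀ = 1/√(LC) = 1/√(0.0058 × 9.44e-07) = 13510 rad/s
f₀ = ω₀/(2π) = 2.15 kHz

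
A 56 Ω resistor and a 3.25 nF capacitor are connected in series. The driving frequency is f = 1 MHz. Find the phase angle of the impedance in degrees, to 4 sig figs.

ω = 2πf = 6.283e+06 rad/s
X_C = 1/(ωC) = 48.97 Ω
Z = 56.00 − j48.97 Ω
|Z| = √(56.00² + 48.97²) = 74.39 Ω
∠Z = arctan(-48.97/56.00) = -41.17°

-41.17°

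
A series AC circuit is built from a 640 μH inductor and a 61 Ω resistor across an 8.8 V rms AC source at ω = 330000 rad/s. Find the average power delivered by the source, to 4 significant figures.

97.75 mW

X_L = ωL = 211.2 Ω
Z = 61.00 + j211.2 Ω
|Z| = √(61.00² + 211.2²) = 219.8 Ω
∠Z = arctan(211.2/61.00) = 73.89°
I = V/|Z| = 40.03 mA
P = VI cos φ = 8.8 × 0.04003 × cos(73.89°) = 97.75 mW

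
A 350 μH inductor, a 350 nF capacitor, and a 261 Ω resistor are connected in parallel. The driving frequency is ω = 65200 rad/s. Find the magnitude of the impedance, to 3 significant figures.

X_L = ωL = 22.8 Ω
X_C = 1/(ωC) = 43.8 Ω
Parallel: admittances add. Y = 1/R + 1/(jωL) + jωC
Y = (0.00383 − j0.0210) S
|Y| = 0.0213 S → |Z| = 1/|Y| = 46.8 Ω, ∠Z = −∠Y = 79.7°

46.8 Ω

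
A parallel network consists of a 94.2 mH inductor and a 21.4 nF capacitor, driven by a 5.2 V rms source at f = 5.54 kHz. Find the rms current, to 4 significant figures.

2.288 mA

ω = 2πf = 34810 rad/s
X_L = ωL = 3279 Ω
X_C = 1/(ωC) = 1342 Ω
Parallel: admittances add. Y = 1/(jωL) + jωC
Y = (0 + j0.0004399) S
|Y| = 0.0004399 S → |Z| = 1/|Y| = 2273 Ω, ∠Z = −∠Y = -90.00°
I = V/|Z| = 5.2/2273 = 2.288 mA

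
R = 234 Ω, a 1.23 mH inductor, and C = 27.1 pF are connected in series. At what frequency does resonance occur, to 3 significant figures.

ω₀ = 1/√(LC) = 1/√(0.00123 × 2.71e-11) = 5.477e+06 rad/s
f₀ = ω₀/(2π) = 872 kHz

872 kHz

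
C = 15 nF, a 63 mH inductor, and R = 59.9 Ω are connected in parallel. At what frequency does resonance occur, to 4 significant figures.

ω₀ = 1/√(LC) = 1/√(0.063 × 1.5e-08) = 32530 rad/s
f₀ = ω₀/(2π) = 5.177 kHz

5.177 kHz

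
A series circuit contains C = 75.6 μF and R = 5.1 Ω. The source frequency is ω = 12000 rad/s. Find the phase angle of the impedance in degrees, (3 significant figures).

-12.2°

X_C = 1/(ωC) = 1.10 Ω
Z = 5.10 − j1.10 Ω
|Z| = √(5.10² + 1.10²) = 5.22 Ω
∠Z = arctan(-1.10/5.10) = -12.2°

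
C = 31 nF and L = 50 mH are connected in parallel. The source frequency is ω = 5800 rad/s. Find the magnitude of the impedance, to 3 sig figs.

X_L = ωL = 290 Ω
X_C = 1/(ωC) = 5560 Ω
Parallel: admittances add. Y = 1/(jωL) + jωC
Y = (0 − j0.00327) S
|Y| = 0.00327 S → |Z| = 1/|Y| = 306 Ω, ∠Z = −∠Y = 90.0°

306 Ω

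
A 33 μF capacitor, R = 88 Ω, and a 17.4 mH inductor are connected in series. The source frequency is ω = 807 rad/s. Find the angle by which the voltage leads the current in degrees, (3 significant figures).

X_L = ωL = 14.0 Ω
X_C = 1/(ωC) = 37.6 Ω
Net reactance X = X_L − X_C = -23.5 Ω
Z = 88.0 − j23.5 Ω
|Z| = √(88.0² + 23.5²) = 91.1 Ω
∠Z = arctan(-23.5/88.0) = -15.0°

-15.0°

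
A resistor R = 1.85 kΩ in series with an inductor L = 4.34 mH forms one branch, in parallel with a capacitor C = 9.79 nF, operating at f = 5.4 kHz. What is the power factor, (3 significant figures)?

ω = 2πf = 33930 rad/s
X_L = ωL = 147 Ω
X_C = 1/(ωC) = 3010 Ω
Branch 1 (R+jX_L): Z₁ = 1850 + j147 Ω, |Z₁| = 1860 Ω
Branch 2 (−jX_C): Z₂ = −j3010 Ω
Parallel: Z = Z₁Z₂/(Z₁+Z₂), |Z| = 1640 Ω, ∠Z = -28.3°
cos φ = cos(-28.3°) = 0.880

0.880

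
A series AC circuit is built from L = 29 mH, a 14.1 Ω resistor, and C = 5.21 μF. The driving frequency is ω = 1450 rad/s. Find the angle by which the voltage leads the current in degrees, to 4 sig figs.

-81.13°

X_L = ωL = 42.05 Ω
X_C = 1/(ωC) = 132.4 Ω
Net reactance X = X_L − X_C = -90.32 Ω
Z = 14.10 − j90.32 Ω
|Z| = √(14.10² + 90.32²) = 91.42 Ω
∠Z = arctan(-90.32/14.10) = -81.13°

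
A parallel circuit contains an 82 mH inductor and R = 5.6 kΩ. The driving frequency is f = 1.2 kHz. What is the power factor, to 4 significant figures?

ω = 2πf = 7540 rad/s
X_L = ωL = 618.3 Ω
Parallel: admittances add. Y = 1/R + 1/(jωL)
Y = (0.0001786 − j0.001617) S
|Y| = 0.001627 S → |Z| = 1/|Y| = 614.5 Ω, ∠Z = −∠Y = 83.70°
cos φ = cos(83.70°) = 0.1097

0.1097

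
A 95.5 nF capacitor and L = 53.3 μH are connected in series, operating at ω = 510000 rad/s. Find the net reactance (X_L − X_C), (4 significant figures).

X_L = ωL = 27.18 Ω
X_C = 1/(ωC) = 20.53 Ω
X = 27.18 − 20.53 = 6.651 Ω

6.651 Ω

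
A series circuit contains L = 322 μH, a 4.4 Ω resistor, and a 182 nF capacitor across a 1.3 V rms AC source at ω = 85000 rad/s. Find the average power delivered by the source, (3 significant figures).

5.28 mW

X_L = ωL = 27.4 Ω
X_C = 1/(ωC) = 64.6 Ω
Net reactance X = X_L − X_C = -37.3 Ω
Z = 4.40 − j37.3 Ω
|Z| = √(4.40² + 37.3²) = 37.5 Ω
∠Z = arctan(-37.3/4.40) = -83.3°
I = V/|Z| = 34.6 mA
P = VI cos φ = 1.3 × 0.0346 × cos(-83.3°) = 5.28 mW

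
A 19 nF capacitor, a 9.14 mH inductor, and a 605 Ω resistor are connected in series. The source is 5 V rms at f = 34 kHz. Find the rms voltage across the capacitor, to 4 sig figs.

ω = 2πf = 213600 rad/s
X_L = ωL = 1953 Ω
X_C = 1/(ωC) = 246.4 Ω
Net reactance X = X_L − X_C = 1706 Ω
Z = 605.0 + j1706 Ω
|Z| = √(605.0² + 1706²) = 1810 Ω
I = V/|Z| = 2.762 mA
V_C = I·|Z_C| = 0.002762 × 246.4 = 0.6805 V

0.6805 V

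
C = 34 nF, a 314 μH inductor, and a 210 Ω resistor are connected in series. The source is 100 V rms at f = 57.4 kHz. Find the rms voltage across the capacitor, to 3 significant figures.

38.4 V

ω = 2πf = 360700 rad/s
X_L = ωL = 113 Ω
X_C = 1/(ωC) = 81.6 Ω
Net reactance X = X_L − X_C = 31.7 Ω
Z = 210 + j31.7 Ω
|Z| = √(210² + 31.7²) = 212 Ω
I = V/|Z| = 471 mA
V_C = I·|Z_C| = 0.471 × 81.6 = 38.4 V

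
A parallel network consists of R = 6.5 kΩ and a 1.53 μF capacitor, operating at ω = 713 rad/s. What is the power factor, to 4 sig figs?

X_C = 1/(ωC) = 916.7 Ω
Parallel: admittances add. Y = 1/R + jωC
Y = (0.0001538 + j0.001091) S
|Y| = 0.001102 S → |Z| = 1/|Y| = 907.7 Ω, ∠Z = −∠Y = -81.97°
cos φ = cos(-81.97°) = 0.1396

0.1396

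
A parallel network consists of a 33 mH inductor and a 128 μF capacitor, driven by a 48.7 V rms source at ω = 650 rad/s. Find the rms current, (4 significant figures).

X_L = ωL = 21.45 Ω
X_C = 1/(ωC) = 12.02 Ω
Parallel: admittances add. Y = 1/(jωL) + jωC
Y = (0 + j0.03658) S
|Y| = 0.03658 S → |Z| = 1/|Y| = 27.34 Ω, ∠Z = −∠Y = -90.00°
I = V/|Z| = 48.7/27.34 = 1.781 A

1.781 A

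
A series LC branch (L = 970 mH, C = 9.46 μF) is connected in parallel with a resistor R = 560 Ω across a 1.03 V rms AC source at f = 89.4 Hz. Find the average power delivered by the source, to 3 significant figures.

1.89 mW

ω = 2πf = 561.7 rad/s
X_L = ωL = 545 Ω
X_C = 1/(ωC) = 188 Ω
Branch 1: Z₁ = R = 560 Ω
Branch 2 (series LC): Z₂ = j(X_L − X_C) = j357 Ω
Parallel: Z = Z₁Z₂/(Z₁+Z₂), |Z| = 301 Ω, ∠Z = 57.5°
I = V/|Z| = 3.42 mA
P = VI cos φ = 1.03 × 0.00342 × cos(57.5°) = 1.89 mW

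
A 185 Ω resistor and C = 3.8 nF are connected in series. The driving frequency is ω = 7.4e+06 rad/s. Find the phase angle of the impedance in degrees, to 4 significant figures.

-10.88°

X_C = 1/(ωC) = 35.56 Ω
Z = 185.0 − j35.56 Ω
|Z| = √(185.0² + 35.56²) = 188.4 Ω
∠Z = arctan(-35.56/185.0) = -10.88°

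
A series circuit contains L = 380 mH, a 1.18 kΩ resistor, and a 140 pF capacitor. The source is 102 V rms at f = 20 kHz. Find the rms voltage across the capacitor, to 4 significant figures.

632.6 V

ω = 2πf = 125700 rad/s
X_L = ωL = 47750 Ω
X_C = 1/(ωC) = 56840 Ω
Net reactance X = X_L − X_C = -9089 Ω
Z = 1180 − j9089 Ω
|Z| = √(1180² + 9089²) = 9165 Ω
I = V/|Z| = 11.13 mA
V_C = I·|Z_C| = 0.01113 × 56840 = 632.6 V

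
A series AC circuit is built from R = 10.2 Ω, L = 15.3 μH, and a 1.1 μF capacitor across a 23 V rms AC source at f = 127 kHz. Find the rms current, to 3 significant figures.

ω = 2πf = 798000 rad/s
X_L = ωL = 12.2 Ω
X_C = 1/(ωC) = 1.14 Ω
Net reactance X = X_L − X_C = 11.1 Ω
Z = 10.2 + j11.1 Ω
|Z| = √(10.2² + 11.1²) = 15.1 Ω
I = V/|Z| = 23/15.1 = 1.53 A

1.53 A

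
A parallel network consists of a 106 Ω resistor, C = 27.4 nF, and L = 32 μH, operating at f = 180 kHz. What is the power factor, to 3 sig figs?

0.942

ω = 2πf = 1.131e+06 rad/s
X_L = ωL = 36.2 Ω
X_C = 1/(ωC) = 32.3 Ω
Parallel: admittances add. Y = 1/R + 1/(jωL) + jωC
Y = (0.00943 + j0.00336) S
|Y| = 0.0100 S → |Z| = 1/|Y| = 99.9 Ω, ∠Z = −∠Y = -19.6°
cos φ = cos(-19.6°) = 0.942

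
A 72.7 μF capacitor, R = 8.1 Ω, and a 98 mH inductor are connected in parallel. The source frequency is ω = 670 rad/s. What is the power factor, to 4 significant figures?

0.9651

X_L = ωL = 65.66 Ω
X_C = 1/(ωC) = 20.53 Ω
Parallel: admittances add. Y = 1/R + 1/(jωL) + jωC
Y = (0.1235 + j0.03348) S
|Y| = 0.1279 S → |Z| = 1/|Y| = 7.818 Ω, ∠Z = −∠Y = -15.17°
cos φ = cos(-15.17°) = 0.9651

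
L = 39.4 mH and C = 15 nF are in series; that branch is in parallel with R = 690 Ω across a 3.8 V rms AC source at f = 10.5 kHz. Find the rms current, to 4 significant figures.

6.004 mA

ω = 2πf = 65970 rad/s
X_L = ωL = 2599 Ω
X_C = 1/(ωC) = 1011 Ω
Branch 1: Z₁ = R = 690.0 Ω
Branch 2 (series LC): Z₂ = j(X_L − X_C) = j1589 Ω
Parallel: Z = Z₁Z₂/(Z₁+Z₂), |Z| = 632.9 Ω, ∠Z = 23.47°
I = V/|Z| = 3.8/632.9 = 6.004 mA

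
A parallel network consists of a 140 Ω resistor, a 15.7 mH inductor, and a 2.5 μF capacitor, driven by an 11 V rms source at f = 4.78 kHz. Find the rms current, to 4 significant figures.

806.4 mA

ω = 2πf = 30030 rad/s
X_L = ωL = 471.5 Ω
X_C = 1/(ωC) = 13.32 Ω
Parallel: admittances add. Y = 1/R + 1/(jωL) + jωC
Y = (0.007143 + j0.07296) S
|Y| = 0.07331 S → |Z| = 1/|Y| = 13.64 Ω, ∠Z = −∠Y = -84.41°
I = V/|Z| = 11/13.64 = 806.4 mA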